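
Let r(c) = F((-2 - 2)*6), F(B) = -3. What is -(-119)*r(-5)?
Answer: -357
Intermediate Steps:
r(c) = -3
-(-119)*r(-5) = -(-119)*(-3) = -7*51 = -357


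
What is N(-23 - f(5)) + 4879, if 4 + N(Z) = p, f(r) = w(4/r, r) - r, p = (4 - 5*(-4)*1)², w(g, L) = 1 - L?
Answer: 5451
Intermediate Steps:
p = 576 (p = (4 + 20*1)² = (4 + 20)² = 24² = 576)
f(r) = 1 - 2*r (f(r) = (1 - r) - r = 1 - 2*r)
N(Z) = 572 (N(Z) = -4 + 576 = 572)
N(-23 - f(5)) + 4879 = 572 + 4879 = 5451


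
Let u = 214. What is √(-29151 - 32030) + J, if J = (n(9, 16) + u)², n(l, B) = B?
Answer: 52900 + I*√61181 ≈ 52900.0 + 247.35*I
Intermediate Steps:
J = 52900 (J = (16 + 214)² = 230² = 52900)
√(-29151 - 32030) + J = √(-29151 - 32030) + 52900 = √(-61181) + 52900 = I*√61181 + 52900 = 52900 + I*√61181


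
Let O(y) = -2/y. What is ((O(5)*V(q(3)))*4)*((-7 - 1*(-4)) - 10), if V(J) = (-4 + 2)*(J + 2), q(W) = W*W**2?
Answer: -6032/5 ≈ -1206.4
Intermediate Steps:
q(W) = W**3
V(J) = -4 - 2*J (V(J) = -2*(2 + J) = -4 - 2*J)
((O(5)*V(q(3)))*4)*((-7 - 1*(-4)) - 10) = (((-2/5)*(-4 - 2*3**3))*4)*((-7 - 1*(-4)) - 10) = (((-2*1/5)*(-4 - 2*27))*4)*((-7 + 4) - 10) = (-2*(-4 - 54)/5*4)*(-3 - 10) = (-2/5*(-58)*4)*(-13) = ((116/5)*4)*(-13) = (464/5)*(-13) = -6032/5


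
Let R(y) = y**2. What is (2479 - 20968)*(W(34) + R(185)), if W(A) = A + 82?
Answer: -634930749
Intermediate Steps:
W(A) = 82 + A
(2479 - 20968)*(W(34) + R(185)) = (2479 - 20968)*((82 + 34) + 185**2) = -18489*(116 + 34225) = -18489*34341 = -634930749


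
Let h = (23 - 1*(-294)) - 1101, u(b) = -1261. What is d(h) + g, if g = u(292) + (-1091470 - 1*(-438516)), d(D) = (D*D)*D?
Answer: -482544519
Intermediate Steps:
h = -784 (h = (23 + 294) - 1101 = 317 - 1101 = -784)
d(D) = D³ (d(D) = D²*D = D³)
g = -654215 (g = -1261 + (-1091470 - 1*(-438516)) = -1261 + (-1091470 + 438516) = -1261 - 652954 = -654215)
d(h) + g = (-784)³ - 654215 = -481890304 - 654215 = -482544519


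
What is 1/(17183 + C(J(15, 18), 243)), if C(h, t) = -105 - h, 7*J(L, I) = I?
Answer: 7/119528 ≈ 5.8564e-5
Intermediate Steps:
J(L, I) = I/7
1/(17183 + C(J(15, 18), 243)) = 1/(17183 + (-105 - 18/7)) = 1/(17183 - 753/7) = 1/(119528/7) = 7/119528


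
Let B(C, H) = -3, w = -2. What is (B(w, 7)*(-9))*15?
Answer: 405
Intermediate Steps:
(B(w, 7)*(-9))*15 = -3*(-9)*15 = 27*15 = 405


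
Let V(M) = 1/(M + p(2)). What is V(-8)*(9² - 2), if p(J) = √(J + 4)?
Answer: -316/29 - 79*√6/58 ≈ -14.233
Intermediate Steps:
p(J) = √(4 + J)
V(M) = 1/(M + √6) (V(M) = 1/(M + √(4 + 2)) = 1/(M + √6))
V(-8)*(9² - 2) = (9² - 2)/(-8 + √6) = (81 - 2)/(-8 + √6) = 79/(-8 + √6)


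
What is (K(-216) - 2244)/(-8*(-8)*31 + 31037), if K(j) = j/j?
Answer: -2243/33021 ≈ -0.067926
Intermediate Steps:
K(j) = 1
(K(-216) - 2244)/(-8*(-8)*31 + 31037) = (1 - 2244)/(-8*(-8)*31 + 31037) = -2243/(64*31 + 31037) = -2243/(1984 + 31037) = -2243/33021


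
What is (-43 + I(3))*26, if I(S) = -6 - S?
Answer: -1352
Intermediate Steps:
(-43 + I(3))*26 = (-43 + (-6 - 1*3))*26 = (-43 + (-6 - 3))*26 = (-43 - 9)*26 = -52*26 = -1352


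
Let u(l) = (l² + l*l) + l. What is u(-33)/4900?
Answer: 429/980 ≈ 0.43776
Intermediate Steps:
u(l) = l + 2*l² (u(l) = (l² + l²) + l = 2*l² + l = l + 2*l²)
u(-33)/4900 = -33*(1 + 2*(-33))/4900 = -33*(1 - 66)*(1/4900) = -33*(-65)*(1/4900) = 2145*(1/4900) = 429/980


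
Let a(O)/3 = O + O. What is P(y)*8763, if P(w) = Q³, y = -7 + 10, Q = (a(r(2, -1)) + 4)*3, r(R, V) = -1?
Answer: -1892808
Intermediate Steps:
a(O) = 6*O (a(O) = 3*(O + O) = 3*(2*O) = 6*O)
Q = -6 (Q = (6*(-1) + 4)*3 = (-6 + 4)*3 = -2*3 = -6)
y = 3
P(w) = -216 (P(w) = (-6)³ = -216)
P(y)*8763 = -216*8763 = -1892808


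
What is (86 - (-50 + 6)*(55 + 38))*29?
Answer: 121162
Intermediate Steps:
(86 - (-50 + 6)*(55 + 38))*29 = (86 - (-44)*93)*29 = (86 - 1*(-4092))*29 = (86 + 4092)*29 = 4178*29 = 121162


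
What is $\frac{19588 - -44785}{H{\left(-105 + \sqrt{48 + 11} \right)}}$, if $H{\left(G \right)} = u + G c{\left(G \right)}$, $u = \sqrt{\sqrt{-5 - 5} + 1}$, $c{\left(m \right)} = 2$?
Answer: $\frac{64373}{-210 + \sqrt{1 + i \sqrt{10}} + 2 \sqrt{59}} \approx -333.24 - 1.8566 i$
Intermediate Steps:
$u = \sqrt{1 + i \sqrt{10}}$ ($u = \sqrt{\sqrt{-10} + 1} = \sqrt{i \sqrt{10} + 1} = \sqrt{1 + i \sqrt{10}} \approx 1.4691 + 1.0762 i$)
$H{\left(G \right)} = \sqrt{1 + i \sqrt{10}} + 2 G$ ($H{\left(G \right)} = \sqrt{1 + i \sqrt{10}} + G 2 = \sqrt{1 + i \sqrt{10}} + 2 G$)
$\frac{19588 - -44785}{H{\left(-105 + \sqrt{48 + 11} \right)}} = \frac{19588 - -44785}{\sqrt{1 + i \sqrt{10}} + 2 \left(-105 + \sqrt{48 + 11}\right)} = \frac{19588 + 44785}{\sqrt{1 + i \sqrt{10}} + 2 \left(-105 + \sqrt{59}\right)} = \frac{64373}{\sqrt{1 + i \sqrt{10}} - \left(210 - 2 \sqrt{59}\right)} = \frac{64373}{-210 + \sqrt{1 + i \sqrt{10}} + 2 \sqrt{59}}$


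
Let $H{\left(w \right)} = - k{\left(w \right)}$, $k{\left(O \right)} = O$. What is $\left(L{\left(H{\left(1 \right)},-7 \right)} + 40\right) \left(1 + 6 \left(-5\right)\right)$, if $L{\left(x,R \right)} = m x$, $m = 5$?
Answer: $-1015$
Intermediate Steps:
$H{\left(w \right)} = - w$
$L{\left(x,R \right)} = 5 x$
$\left(L{\left(H{\left(1 \right)},-7 \right)} + 40\right) \left(1 + 6 \left(-5\right)\right) = \left(5 \left(\left(-1\right) 1\right) + 40\right) \left(1 + 6 \left(-5\right)\right) = \left(5 \left(-1\right) + 40\right) \left(1 - 30\right) = \left(-5 + 40\right) \left(-29\right) = 35 \left(-29\right) = -1015$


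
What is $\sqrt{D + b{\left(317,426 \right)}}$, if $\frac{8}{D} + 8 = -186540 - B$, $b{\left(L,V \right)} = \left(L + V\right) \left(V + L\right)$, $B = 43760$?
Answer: $\frac{\sqrt{1830103673128367}}{57577} \approx 743.0$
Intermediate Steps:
$b{\left(L,V \right)} = \left(L + V\right)^{2}$ ($b{\left(L,V \right)} = \left(L + V\right) \left(L + V\right) = \left(L + V\right)^{2}$)
$D = - \frac{2}{57577}$ ($D = \frac{8}{-8 - 230300} = \frac{8}{-230308} = 8 \left(- \frac{1}{230308}\right) = - \frac{2}{57577} \approx -3.4736 \cdot 10^{-5}$)
$\sqrt{D + b{\left(317,426 \right)}} = \sqrt{- \frac{2}{57577} + \left(317 + 426\right)^{2}} = \sqrt{- \frac{2}{57577} + 743^{2}} = \sqrt{- \frac{2}{57577} + 552049} = \sqrt{\frac{31785325271}{57577}} = \frac{\sqrt{1830103673128367}}{57577}$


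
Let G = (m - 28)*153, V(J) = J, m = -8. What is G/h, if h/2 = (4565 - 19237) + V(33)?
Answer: 2754/14639 ≈ 0.18813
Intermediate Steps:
G = -5508 (G = (-8 - 28)*153 = -36*153 = -5508)
h = -29278 (h = 2*((4565 - 19237) + 33) = 2*(-14672 + 33) = 2*(-14639) = -29278)
G/h = -5508/(-29278) = -5508*(-1/29278) = 2754/14639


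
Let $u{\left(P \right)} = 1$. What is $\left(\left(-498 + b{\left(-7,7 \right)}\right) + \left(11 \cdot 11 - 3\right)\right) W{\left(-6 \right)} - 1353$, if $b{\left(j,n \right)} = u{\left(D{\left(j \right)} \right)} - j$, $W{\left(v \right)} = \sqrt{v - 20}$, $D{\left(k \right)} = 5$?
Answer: $-1353 - 372 i \sqrt{26} \approx -1353.0 - 1896.8 i$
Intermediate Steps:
$W{\left(v \right)} = \sqrt{-20 + v}$
$b{\left(j,n \right)} = 1 - j$
$\left(\left(-498 + b{\left(-7,7 \right)}\right) + \left(11 \cdot 11 - 3\right)\right) W{\left(-6 \right)} - 1353 = \left(\left(-498 + \left(1 - -7\right)\right) + \left(11 \cdot 11 - 3\right)\right) \sqrt{-20 - 6} - 1353 = \left(\left(-498 + \left(1 + 7\right)\right) + \left(121 - 3\right)\right) \sqrt{-26} - 1353 = \left(\left(-498 + 8\right) + 118\right) i \sqrt{26} - 1353 = \left(-490 + 118\right) i \sqrt{26} - 1353 = - 372 i \sqrt{26} - 1353 = -1353 - 372 i \sqrt{26}$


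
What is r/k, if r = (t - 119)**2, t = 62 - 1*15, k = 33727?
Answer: 5184/33727 ≈ 0.15370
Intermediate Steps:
t = 47 (t = 62 - 15 = 47)
r = 5184 (r = (47 - 119)**2 = (-72)**2 = 5184)
r/k = 5184/33727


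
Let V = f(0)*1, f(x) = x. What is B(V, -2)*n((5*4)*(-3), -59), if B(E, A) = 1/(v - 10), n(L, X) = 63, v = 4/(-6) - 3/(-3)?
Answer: -189/29 ≈ -6.5172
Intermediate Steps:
v = ⅓ (v = 4*(-⅙) - 3*(-⅓) = -⅔ + 1 = ⅓ ≈ 0.33333)
V = 0 (V = 0*1 = 0)
B(E, A) = -3/29 (B(E, A) = 1/(⅓ - 10) = 1/(-29/3) = -3/29)
B(V, -2)*n((5*4)*(-3), -59) = -3/29*63 = -189/29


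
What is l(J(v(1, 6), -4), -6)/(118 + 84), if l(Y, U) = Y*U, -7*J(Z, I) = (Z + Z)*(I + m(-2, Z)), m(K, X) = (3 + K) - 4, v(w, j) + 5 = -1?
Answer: 36/101 ≈ 0.35644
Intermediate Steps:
v(w, j) = -6 (v(w, j) = -5 - 1 = -6)
m(K, X) = -1 + K
J(Z, I) = -2*Z*(-3 + I)/7 (J(Z, I) = -(Z + Z)*(I + (-1 - 2))/7 = -2*Z*(I - 3)/7 = -2*Z*(-3 + I)/7)
l(Y, U) = U*Y
l(J(v(1, 6), -4), -6)/(118 + 84) = (-12*(-6)*(3 - 1*(-4))/7)/(118 + 84) = -12*(-6)*(3 + 4)/7/202 = -12*(-6)*7/7*(1/202) = -6*(-12)*(1/202) = 72*(1/202) = 36/101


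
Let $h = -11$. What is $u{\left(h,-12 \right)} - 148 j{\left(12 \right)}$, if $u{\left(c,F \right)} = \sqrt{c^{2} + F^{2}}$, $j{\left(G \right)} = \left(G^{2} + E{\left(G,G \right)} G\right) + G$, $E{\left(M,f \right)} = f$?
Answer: $-44400 + \sqrt{265} \approx -44384.0$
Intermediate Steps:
$j{\left(G \right)} = G + 2 G^{2}$ ($j{\left(G \right)} = \left(G^{2} + G G\right) + G = \left(G^{2} + G^{2}\right) + G = 2 G^{2} + G = G + 2 G^{2}$)
$u{\left(c,F \right)} = \sqrt{F^{2} + c^{2}}$
$u{\left(h,-12 \right)} - 148 j{\left(12 \right)} = \sqrt{\left(-12\right)^{2} + \left(-11\right)^{2}} - 148 \cdot 12 \left(1 + 2 \cdot 12\right) = \sqrt{144 + 121} - 148 \cdot 12 \left(1 + 24\right) = \sqrt{265} - 148 \cdot 12 \cdot 25 = \sqrt{265} - 44400 = -44400 + \sqrt{265}$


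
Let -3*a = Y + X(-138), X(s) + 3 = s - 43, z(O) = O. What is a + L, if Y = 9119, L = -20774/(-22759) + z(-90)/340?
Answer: -6912452155/2321418 ≈ -2977.7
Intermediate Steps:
L = 501485/773806 (L = -20774/(-22759) - 90/340 = -20774*(-1/22759) - 90*1/340 = 20774/22759 - 9/34 = 501485/773806 ≈ 0.64808)
X(s) = -46 + s (X(s) = -3 + (s - 43) = -3 + (-43 + s) = -46 + s)
a = -8935/3 (a = -(9119 + (-46 - 138))/3 = -(9119 - 184)/3 = -⅓*8935 = -8935/3 ≈ -2978.3)
a + L = -8935/3 + 501485/773806 = -6912452155/2321418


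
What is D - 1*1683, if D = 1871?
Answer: 188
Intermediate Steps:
D - 1*1683 = 1871 - 1*1683 = 1871 - 1683 = 188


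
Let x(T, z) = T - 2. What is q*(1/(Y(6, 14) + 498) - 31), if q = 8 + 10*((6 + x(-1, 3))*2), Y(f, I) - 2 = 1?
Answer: -1056040/501 ≈ -2107.9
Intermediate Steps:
Y(f, I) = 3 (Y(f, I) = 2 + 1 = 3)
x(T, z) = -2 + T
q = 68 (q = 8 + 10*((6 + (-2 - 1))*2) = 8 + 10*((6 - 3)*2) = 8 + 10*(3*2) = 8 + 10*6 = 8 + 60 = 68)
q*(1/(Y(6, 14) + 498) - 31) = 68*(1/(3 + 498) - 31) = 68*(1/501 - 31) = 68*(-15530/501) = -1056040/501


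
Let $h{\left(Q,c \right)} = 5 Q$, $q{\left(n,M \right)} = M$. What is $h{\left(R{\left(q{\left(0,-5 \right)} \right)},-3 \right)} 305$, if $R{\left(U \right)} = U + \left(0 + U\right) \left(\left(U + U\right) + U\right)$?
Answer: $106750$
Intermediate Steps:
$R{\left(U \right)} = U + 3 U^{2}$ ($R{\left(U \right)} = U + U \left(2 U + U\right) = U + U 3 U = U + 3 U^{2}$)
$h{\left(R{\left(q{\left(0,-5 \right)} \right)},-3 \right)} 305 = 5 \left(- 5 \left(1 + 3 \left(-5\right)\right)\right) 305 = 5 \left(- 5 \left(1 - 15\right)\right) 305 = 5 \left(\left(-5\right) \left(-14\right)\right) 305 = 5 \cdot 70 \cdot 305 = 350 \cdot 305 = 106750$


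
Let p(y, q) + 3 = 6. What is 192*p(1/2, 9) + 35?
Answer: 611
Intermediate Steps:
p(y, q) = 3 (p(y, q) = -3 + 6 = 3)
192*p(1/2, 9) + 35 = 192*3 + 35 = 576 + 35 = 611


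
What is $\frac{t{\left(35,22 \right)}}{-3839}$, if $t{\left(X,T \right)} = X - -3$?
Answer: $- \frac{38}{3839} \approx -0.0098984$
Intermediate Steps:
$t{\left(X,T \right)} = 3 + X$ ($t{\left(X,T \right)} = X + 3 = 3 + X$)
$\frac{t{\left(35,22 \right)}}{-3839} = \frac{3 + 35}{-3839} = \left(- \frac{1}{3839}\right) 38 = - \frac{38}{3839}$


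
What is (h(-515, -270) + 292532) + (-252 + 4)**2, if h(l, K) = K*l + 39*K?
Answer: 482556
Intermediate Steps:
h(l, K) = 39*K + K*l
(h(-515, -270) + 292532) + (-252 + 4)**2 = (-270*(39 - 515) + 292532) + (-252 + 4)**2 = (-270*(-476) + 292532) + (-248)**2 = (128520 + 292532) + 61504 = 421052 + 61504 = 482556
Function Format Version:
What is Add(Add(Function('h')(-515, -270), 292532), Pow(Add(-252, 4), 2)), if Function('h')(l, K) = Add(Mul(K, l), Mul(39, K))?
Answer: 482556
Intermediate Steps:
Function('h')(l, K) = Add(Mul(39, K), Mul(K, l))
Add(Add(Function('h')(-515, -270), 292532), Pow(Add(-252, 4), 2)) = Add(Add(Mul(-270, Add(39, -515)), 292532), Pow(Add(-252, 4), 2)) = Add(Add(Mul(-270, -476), 292532), Pow(-248, 2)) = Add(Add(128520, 292532), 61504) = Add(421052, 61504) = 482556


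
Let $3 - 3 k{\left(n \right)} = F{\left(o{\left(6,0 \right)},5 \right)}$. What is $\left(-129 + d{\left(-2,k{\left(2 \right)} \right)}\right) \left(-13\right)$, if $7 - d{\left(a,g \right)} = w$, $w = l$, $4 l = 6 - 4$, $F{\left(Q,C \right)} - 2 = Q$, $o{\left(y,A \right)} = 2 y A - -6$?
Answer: $\frac{3185}{2} \approx 1592.5$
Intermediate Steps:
$o{\left(y,A \right)} = 6 + 2 A y$ ($o{\left(y,A \right)} = 2 A y + 6 = 6 + 2 A y$)
$F{\left(Q,C \right)} = 2 + Q$
$l = \frac{1}{2}$ ($l = \frac{6 - 4}{4} = \frac{1}{4} \cdot 2 = \frac{1}{2} \approx 0.5$)
$k{\left(n \right)} = - \frac{5}{3}$ ($k{\left(n \right)} = 1 - \frac{2 + \left(6 + 2 \cdot 0 \cdot 6\right)}{3} = 1 - \frac{2 + \left(6 + 0\right)}{3} = 1 - \frac{2 + 6}{3} = 1 - \frac{8}{3} = - \frac{5}{3}$)
$w = \frac{1}{2} \approx 0.5$
$d{\left(a,g \right)} = \frac{13}{2}$ ($d{\left(a,g \right)} = 7 - \frac{1}{2} = \frac{13}{2}$)
$\left(-129 + d{\left(-2,k{\left(2 \right)} \right)}\right) \left(-13\right) = \left(-129 + \frac{13}{2}\right) \left(-13\right) = \left(- \frac{245}{2}\right) \left(-13\right) = \frac{3185}{2}$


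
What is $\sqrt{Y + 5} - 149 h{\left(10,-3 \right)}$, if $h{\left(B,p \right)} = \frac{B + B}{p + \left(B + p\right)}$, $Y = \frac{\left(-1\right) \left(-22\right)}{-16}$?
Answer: $-745 + \frac{\sqrt{58}}{4} \approx -743.1$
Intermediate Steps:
$Y = - \frac{11}{8}$ ($Y = 22 \left(- \frac{1}{16}\right) = - \frac{11}{8} \approx -1.375$)
$h{\left(B,p \right)} = \frac{2 B}{B + 2 p}$
$\sqrt{Y + 5} - 149 h{\left(10,-3 \right)} = \sqrt{- \frac{11}{8} + 5} - 149 \cdot 2 \cdot 10 \frac{1}{10 + 2 \left(-3\right)} = \sqrt{\frac{29}{8}} - 149 \cdot 2 \cdot 10 \frac{1}{10 - 6} = \frac{\sqrt{58}}{4} - 149 \cdot 2 \cdot 10 \cdot \frac{1}{4} = \frac{\sqrt{58}}{4} - 745 = -745 + \frac{\sqrt{58}}{4}$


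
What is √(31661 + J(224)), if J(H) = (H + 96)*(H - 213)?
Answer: 3*√3909 ≈ 187.57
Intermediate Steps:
J(H) = (-213 + H)*(96 + H) (J(H) = (96 + H)*(-213 + H) = (-213 + H)*(96 + H))
√(31661 + J(224)) = √(31661 + (-20448 + 224² - 117*224)) = √(31661 + (-20448 + 50176 - 26208)) = √(31661 + 3520) = √35181 = 3*√3909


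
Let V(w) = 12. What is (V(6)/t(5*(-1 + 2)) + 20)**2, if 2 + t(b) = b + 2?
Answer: 12544/25 ≈ 501.76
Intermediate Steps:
t(b) = b (t(b) = -2 + (b + 2) = -2 + (2 + b) = b)
(V(6)/t(5*(-1 + 2)) + 20)**2 = (12/((5*(-1 + 2))) + 20)**2 = (12/((5*1)) + 20)**2 = (12/5 + 20)**2 = (112/5)**2 = 12544/25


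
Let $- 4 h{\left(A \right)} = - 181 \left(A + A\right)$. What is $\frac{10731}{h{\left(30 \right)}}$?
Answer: $\frac{3577}{905} \approx 3.9525$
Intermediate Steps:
$h{\left(A \right)} = \frac{181 A}{2}$ ($h{\left(A \right)} = - \frac{\left(-181\right) \left(A + A\right)}{4} = - \frac{\left(-181\right) 2 A}{4} = - \frac{\left(-362\right) A}{4} = \frac{181 A}{2}$)
$\frac{10731}{h{\left(30 \right)}} = \frac{10731}{\frac{181}{2} \cdot 30} = \frac{10731}{2715} = 10731 \cdot \frac{1}{2715} = \frac{3577}{905}$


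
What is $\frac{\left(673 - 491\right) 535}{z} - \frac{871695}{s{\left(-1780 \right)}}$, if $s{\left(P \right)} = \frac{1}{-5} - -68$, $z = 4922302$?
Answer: $- \frac{510802314310}{39730009} \approx -12857.0$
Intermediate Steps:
$s{\left(P \right)} = \frac{339}{5}$ ($s{\left(P \right)} = - \frac{1}{5} + 68 = \frac{339}{5}$)
$\frac{\left(673 - 491\right) 535}{z} - \frac{871695}{s{\left(-1780 \right)}} = \frac{\left(673 - 491\right) 535}{4922302} - \frac{871695}{\frac{339}{5}} = 182 \cdot 535 \cdot \frac{1}{4922302} - \frac{1452825}{113} = 97370 \cdot \frac{1}{4922302} - \frac{1452825}{113} = \frac{6955}{351593} - \frac{1452825}{113} = - \frac{510802314310}{39730009}$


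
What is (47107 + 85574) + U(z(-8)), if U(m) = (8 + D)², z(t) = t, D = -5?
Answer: 132690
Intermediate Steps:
U(m) = 9 (U(m) = (8 - 5)² = 3² = 9)
(47107 + 85574) + U(z(-8)) = (47107 + 85574) + 9 = 132681 + 9 = 132690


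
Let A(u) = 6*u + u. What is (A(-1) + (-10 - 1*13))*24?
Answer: -720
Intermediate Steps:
A(u) = 7*u
(A(-1) + (-10 - 1*13))*24 = (7*(-1) + (-10 - 1*13))*24 = (-7 + (-10 - 13))*24 = (-7 - 23)*24 = -30*24 = -720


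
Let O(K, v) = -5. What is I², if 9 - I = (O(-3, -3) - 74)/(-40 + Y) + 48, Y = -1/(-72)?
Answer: 13916684961/8288641 ≈ 1679.0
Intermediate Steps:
Y = 1/72 (Y = -1*(-1/72) = 1/72 ≈ 0.013889)
I = -117969/2879 (I = 9 - ((-5 - 74)/(-40 + 1/72) + 48) = 9 - (-79/(-2879/72) + 48) = 9 - (-79*(-72/2879) + 48) = 9 - (5688/2879 + 48) = 9 - 1*143880/2879 = 9 - 143880/2879 = -117969/2879 ≈ -40.976)
I² = (-117969/2879)² = 13916684961/8288641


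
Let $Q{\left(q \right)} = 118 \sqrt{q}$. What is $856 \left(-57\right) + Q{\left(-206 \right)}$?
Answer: $-48792 + 118 i \sqrt{206} \approx -48792.0 + 1693.6 i$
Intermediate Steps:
$856 \left(-57\right) + Q{\left(-206 \right)} = 856 \left(-57\right) + 118 \sqrt{-206} = -48792 + 118 i \sqrt{206}$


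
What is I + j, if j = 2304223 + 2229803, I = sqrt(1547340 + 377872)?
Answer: 4534026 + 2*sqrt(481303) ≈ 4.5354e+6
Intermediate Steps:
I = 2*sqrt(481303) (I = sqrt(1925212) = 2*sqrt(481303) ≈ 1387.5)
j = 4534026
I + j = 2*sqrt(481303) + 4534026 = 4534026 + 2*sqrt(481303)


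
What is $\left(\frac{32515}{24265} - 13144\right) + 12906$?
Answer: $- \frac{1148511}{4853} \approx -236.66$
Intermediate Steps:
$\left(\frac{32515}{24265} - 13144\right) + 12906 = \left(32515 \cdot \frac{1}{24265} - 13144\right) + 12906 = \left(\frac{6503}{4853} - 13144\right) + 12906 = - \frac{63781329}{4853} + 12906 = - \frac{1148511}{4853}$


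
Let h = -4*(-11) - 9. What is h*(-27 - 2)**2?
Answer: 29435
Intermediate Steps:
h = 35 (h = 44 - 9 = 35)
h*(-27 - 2)**2 = 35*(-27 - 2)**2 = 35*(-29)**2 = 35*841 = 29435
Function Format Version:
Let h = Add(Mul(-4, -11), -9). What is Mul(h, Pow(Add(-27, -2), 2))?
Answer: 29435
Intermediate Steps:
h = 35 (h = Add(44, -9) = 35)
Mul(h, Pow(Add(-27, -2), 2)) = Mul(35, Pow(Add(-27, -2), 2)) = Mul(35, Pow(-29, 2)) = Mul(35, 841) = 29435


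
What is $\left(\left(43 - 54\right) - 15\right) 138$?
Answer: $-3588$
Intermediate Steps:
$\left(\left(43 - 54\right) - 15\right) 138 = \left(-11 - 15\right) 138 = \left(-26\right) 138 = -3588$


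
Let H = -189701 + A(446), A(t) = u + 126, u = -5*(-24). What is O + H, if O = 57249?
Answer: -132206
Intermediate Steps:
u = 120
A(t) = 246 (A(t) = 120 + 126 = 246)
H = -189455 (H = -189701 + 246 = -189455)
O + H = 57249 - 189455 = -132206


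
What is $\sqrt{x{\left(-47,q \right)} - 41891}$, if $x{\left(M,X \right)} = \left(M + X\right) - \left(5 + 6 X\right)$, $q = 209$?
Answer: $2 i \sqrt{10747} \approx 207.34 i$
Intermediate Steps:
$x{\left(M,X \right)} = -5 + M - 5 X$
$\sqrt{x{\left(-47,q \right)} - 41891} = \sqrt{\left(-5 - 47 - 1045\right) - 41891} = \sqrt{-1097 - 41891} = \sqrt{-42988} = 2 i \sqrt{10747}$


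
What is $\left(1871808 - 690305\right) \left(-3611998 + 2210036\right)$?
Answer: $-1656422308886$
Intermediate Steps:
$\left(1871808 - 690305\right) \left(-3611998 + 2210036\right) = \left(1871808 - 690305\right) \left(-1401962\right) = 1181503 \left(-1401962\right) = -1656422308886$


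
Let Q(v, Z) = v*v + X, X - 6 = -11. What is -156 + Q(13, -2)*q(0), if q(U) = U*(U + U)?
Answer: -156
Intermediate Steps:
q(U) = 2*U² (q(U) = U*(2*U) = 2*U²)
X = -5 (X = 6 - 11 = -5)
Q(v, Z) = -5 + v² (Q(v, Z) = v*v - 5 = v² - 5 = -5 + v²)
-156 + Q(13, -2)*q(0) = -156 + (-5 + 13²)*(2*0²) = -156 + (-5 + 169)*(2*0) = -156 + 164*0 = -156 + 0 = -156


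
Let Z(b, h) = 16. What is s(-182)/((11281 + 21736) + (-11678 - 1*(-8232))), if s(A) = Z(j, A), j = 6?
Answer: 16/29571 ≈ 0.00054107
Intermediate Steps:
s(A) = 16
s(-182)/((11281 + 21736) + (-11678 - 1*(-8232))) = 16/((11281 + 21736) + (-11678 - 1*(-8232))) = 16/(33017 + (-11678 + 8232)) = 16/(33017 - 3446) = 16/29571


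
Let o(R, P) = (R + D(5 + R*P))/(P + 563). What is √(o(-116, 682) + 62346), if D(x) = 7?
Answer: √96637722945/1245 ≈ 249.69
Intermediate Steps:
o(R, P) = (7 + R)/(563 + P) (o(R, P) = (R + 7)/(P + 563) = (7 + R)/(563 + P))
√(o(-116, 682) + 62346) = √((7 - 116)/(563 + 682) + 62346) = √(-109/1245 + 62346) = √(77620661/1245) = √96637722945/1245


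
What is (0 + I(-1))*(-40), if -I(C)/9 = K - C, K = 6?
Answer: 2520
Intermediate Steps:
I(C) = -54 + 9*C (I(C) = -9*(6 - C) = -54 + 9*C)
(0 + I(-1))*(-40) = (0 + (-54 + 9*(-1)))*(-40) = (0 + (-54 - 9))*(-40) = (0 - 63)*(-40) = -63*(-40) = 2520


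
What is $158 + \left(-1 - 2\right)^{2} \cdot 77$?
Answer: $851$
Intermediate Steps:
$158 + \left(-1 - 2\right)^{2} \cdot 77 = 158 + \left(-3\right)^{2} \cdot 77 = 158 + 9 \cdot 77 = 158 + 693 = 851$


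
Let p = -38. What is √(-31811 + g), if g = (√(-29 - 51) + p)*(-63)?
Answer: √(-29417 - 252*I*√5) ≈ 1.643 - 171.52*I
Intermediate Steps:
g = 2394 - 252*I*√5 (g = (√(-29 - 51) - 38)*(-63) = (√(-80) - 38)*(-63) = (4*I*√5 - 38)*(-63) = (-38 + 4*I*√5)*(-63) = 2394 - 252*I*√5 ≈ 2394.0 - 563.49*I)
√(-31811 + g) = √(-31811 + (2394 - 252*I*√5)) = √(-29417 - 252*I*√5)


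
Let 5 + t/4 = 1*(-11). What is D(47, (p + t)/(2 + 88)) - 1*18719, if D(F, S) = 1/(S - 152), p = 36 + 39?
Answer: -255870101/13669 ≈ -18719.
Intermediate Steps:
p = 75
t = -64 (t = -20 + 4*(1*(-11)) = -20 + 4*(-11) = -20 - 44 = -64)
D(F, S) = 1/(-152 + S)
D(47, (p + t)/(2 + 88)) - 1*18719 = 1/(-152 + (75 - 64)/(2 + 88)) - 1*18719 = 1/(-152 + 11/90) - 18719 = 1/(-13669/90) - 18719 = -90/13669 - 18719 = -255870101/13669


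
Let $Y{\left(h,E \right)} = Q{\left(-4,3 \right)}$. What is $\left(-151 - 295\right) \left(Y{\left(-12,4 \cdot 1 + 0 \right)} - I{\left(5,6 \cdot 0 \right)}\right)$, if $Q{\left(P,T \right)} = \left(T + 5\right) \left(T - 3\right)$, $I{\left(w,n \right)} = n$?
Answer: $0$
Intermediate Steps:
$Q{\left(P,T \right)} = \left(-3 + T\right) \left(5 + T\right)$ ($Q{\left(P,T \right)} = \left(5 + T\right) \left(-3 + T\right) = \left(-3 + T\right) \left(5 + T\right)$)
$Y{\left(h,E \right)} = 0$ ($Y{\left(h,E \right)} = -15 + 3^{2} + 2 \cdot 3 = -15 + 9 + 6 = 0$)
$\left(-151 - 295\right) \left(Y{\left(-12,4 \cdot 1 + 0 \right)} - I{\left(5,6 \cdot 0 \right)}\right) = \left(-151 - 295\right) \left(0 - 6 \cdot 0\right) = - 446 \left(0 - 0\right) = - 446 \left(0 + 0\right) = \left(-446\right) 0 = 0$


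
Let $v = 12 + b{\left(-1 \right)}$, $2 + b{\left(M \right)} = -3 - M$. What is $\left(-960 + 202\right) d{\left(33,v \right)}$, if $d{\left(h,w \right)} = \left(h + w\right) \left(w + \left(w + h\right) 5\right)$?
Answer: $-6619614$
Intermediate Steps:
$b{\left(M \right)} = -5 - M$ ($b{\left(M \right)} = -2 - \left(3 + M\right) = -5 - M$)
$v = 8$ ($v = 12 - 4 = 8$)
$d{\left(h,w \right)} = \left(h + w\right) \left(5 h + 6 w\right)$ ($d{\left(h,w \right)} = \left(h + w\right) \left(w + \left(h + w\right) 5\right) = \left(h + w\right) \left(w + \left(5 h + 5 w\right)\right) = \left(h + w\right) \left(5 h + 6 w\right)$)
$\left(-960 + 202\right) d{\left(33,v \right)} = \left(-960 + 202\right) \left(5 \cdot 33^{2} + 6 \cdot 8^{2} + 11 \cdot 33 \cdot 8\right) = - 758 \left(5 \cdot 1089 + 6 \cdot 64 + 2904\right) = - 758 \left(5445 + 384 + 2904\right) = \left(-758\right) 8733 = -6619614$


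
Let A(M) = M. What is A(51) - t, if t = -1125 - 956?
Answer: 2132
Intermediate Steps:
t = -2081
A(51) - t = 51 - 1*(-2081) = 51 + 2081 = 2132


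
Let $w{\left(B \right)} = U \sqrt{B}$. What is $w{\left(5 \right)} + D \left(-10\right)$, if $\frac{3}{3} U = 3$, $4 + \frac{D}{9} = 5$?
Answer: $-90 + 3 \sqrt{5} \approx -83.292$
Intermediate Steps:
$D = 9$ ($D = -36 + 9 \cdot 5 = -36 + 45 = 9$)
$U = 3$
$w{\left(B \right)} = 3 \sqrt{B}$
$w{\left(5 \right)} + D \left(-10\right) = 3 \sqrt{5} + 9 \left(-10\right) = 3 \sqrt{5} - 90 = -90 + 3 \sqrt{5}$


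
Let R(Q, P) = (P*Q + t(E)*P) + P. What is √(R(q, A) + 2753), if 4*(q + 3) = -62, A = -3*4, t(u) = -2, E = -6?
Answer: √2987 ≈ 54.653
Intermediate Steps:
A = -12
q = -37/2 (q = -3 + (¼)*(-62) = -3 - 31/2 = -37/2 ≈ -18.500)
R(Q, P) = -P + P*Q (R(Q, P) = (P*Q - 2*P) + P = (-2*P + P*Q) + P = -P + P*Q)
√(R(q, A) + 2753) = √(-12*(-1 - 37/2) + 2753) = √(-12*(-39/2) + 2753) = √(234 + 2753) = √2987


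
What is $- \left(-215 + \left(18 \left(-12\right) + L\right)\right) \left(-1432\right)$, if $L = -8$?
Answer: $-628648$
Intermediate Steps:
$- \left(-215 + \left(18 \left(-12\right) + L\right)\right) \left(-1432\right) = - \left(-215 + \left(18 \left(-12\right) - 8\right)\right) \left(-1432\right) = - \left(-215 - 224\right) \left(-1432\right) = - \left(-439\right) \left(-1432\right) = \left(-1\right) 628648 = -628648$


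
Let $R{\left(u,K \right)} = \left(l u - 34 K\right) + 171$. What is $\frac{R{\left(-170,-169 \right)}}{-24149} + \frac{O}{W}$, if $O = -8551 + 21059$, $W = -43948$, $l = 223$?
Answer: $\frac{275993168}{265325063} \approx 1.0402$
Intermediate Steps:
$O = 12508$
$R{\left(u,K \right)} = 171 - 34 K + 223 u$ ($R{\left(u,K \right)} = \left(223 u - 34 K\right) + 171 = \left(- 34 K + 223 u\right) + 171 = 171 - 34 K + 223 u$)
$\frac{R{\left(-170,-169 \right)}}{-24149} + \frac{O}{W} = \frac{171 - -5746 + 223 \left(-170\right)}{-24149} + \frac{12508}{-43948} = \left(171 + 5746 - 37910\right) \left(- \frac{1}{24149}\right) + 12508 \left(- \frac{1}{43948}\right) = \left(-31993\right) \left(- \frac{1}{24149}\right) - \frac{3127}{10987} = \frac{31993}{24149} - \frac{3127}{10987} = \frac{275993168}{265325063}$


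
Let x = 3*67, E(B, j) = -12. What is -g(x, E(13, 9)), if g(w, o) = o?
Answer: 12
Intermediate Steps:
x = 201
-g(x, E(13, 9)) = -1*(-12) = 12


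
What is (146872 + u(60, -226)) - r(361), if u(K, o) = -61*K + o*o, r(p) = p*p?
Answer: 63967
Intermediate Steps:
r(p) = p**2
u(K, o) = o**2 - 61*K (u(K, o) = -61*K + o**2 = o**2 - 61*K)
(146872 + u(60, -226)) - r(361) = (146872 + ((-226)**2 - 61*60)) - 1*361**2 = (146872 + (51076 - 3660)) - 1*130321 = (146872 + 47416) - 130321 = 194288 - 130321 = 63967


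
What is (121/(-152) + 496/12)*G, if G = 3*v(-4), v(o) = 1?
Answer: 18485/152 ≈ 121.61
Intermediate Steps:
G = 3 (G = 3*1 = 3)
(121/(-152) + 496/12)*G = (121/(-152) + 496/12)*3 = (121*(-1/152) + 496*(1/12))*3 = (-121/152 + 124/3)*3 = (18485/456)*3 = 18485/152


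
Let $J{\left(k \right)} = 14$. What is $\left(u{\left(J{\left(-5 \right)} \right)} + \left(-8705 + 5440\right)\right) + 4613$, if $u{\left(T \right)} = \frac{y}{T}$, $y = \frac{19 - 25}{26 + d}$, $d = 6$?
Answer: $\frac{301949}{224} \approx 1348.0$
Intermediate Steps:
$y = - \frac{3}{16}$ ($y = \frac{19 - 25}{26 + 6} = - \frac{6}{32} = \left(-6\right) \frac{1}{32} = - \frac{3}{16} \approx -0.1875$)
$u{\left(T \right)} = - \frac{3}{16 T}$
$\left(u{\left(J{\left(-5 \right)} \right)} + \left(-8705 + 5440\right)\right) + 4613 = \left(- \frac{3}{16 \cdot 14} + \left(-8705 + 5440\right)\right) + 4613 = \left(\left(- \frac{3}{16}\right) \frac{1}{14} - 3265\right) + 4613 = \left(- \frac{3}{224} - 3265\right) + 4613 = - \frac{731363}{224} + 4613 = \frac{301949}{224}$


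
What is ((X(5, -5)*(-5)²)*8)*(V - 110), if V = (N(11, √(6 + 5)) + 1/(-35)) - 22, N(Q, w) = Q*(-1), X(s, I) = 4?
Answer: -800960/7 ≈ -1.1442e+5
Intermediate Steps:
N(Q, w) = -Q
V = -1156/35 (V = (-1*11 + 1/(-35)) - 22 = (-11 - 1/35) - 22 = -386/35 - 22 = -1156/35 ≈ -33.029)
((X(5, -5)*(-5)²)*8)*(V - 110) = ((4*(-5)²)*8)*(-1156/35 - 110) = ((4*25)*8)*(-5006/35) = (100*8)*(-5006/35) = 800*(-5006/35) = -800960/7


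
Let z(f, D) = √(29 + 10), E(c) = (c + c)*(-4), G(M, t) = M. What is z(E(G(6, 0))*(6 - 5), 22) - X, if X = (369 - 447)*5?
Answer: 390 + √39 ≈ 396.25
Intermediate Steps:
E(c) = -8*c (E(c) = (2*c)*(-4) = -8*c)
z(f, D) = √39
X = -390 (X = -78*5 = -390)
z(E(G(6, 0))*(6 - 5), 22) - X = √39 - 1*(-390) = √39 + 390 = 390 + √39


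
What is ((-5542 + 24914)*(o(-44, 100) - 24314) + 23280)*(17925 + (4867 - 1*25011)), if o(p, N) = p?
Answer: 1047012729224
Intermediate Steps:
((-5542 + 24914)*(o(-44, 100) - 24314) + 23280)*(17925 + (4867 - 1*25011)) = ((-5542 + 24914)*(-44 - 24314) + 23280)*(17925 + (4867 - 1*25011)) = (19372*(-24358) + 23280)*(17925 + (4867 - 25011)) = (-471863176 + 23280)*(17925 - 20144) = -471839896*(-2219) = 1047012729224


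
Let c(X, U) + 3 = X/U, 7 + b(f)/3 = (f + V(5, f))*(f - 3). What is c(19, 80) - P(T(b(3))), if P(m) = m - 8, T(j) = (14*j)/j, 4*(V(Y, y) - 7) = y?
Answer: -701/80 ≈ -8.7625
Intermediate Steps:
V(Y, y) = 7 + y/4
b(f) = -21 + 3*(-3 + f)*(7 + 5*f/4) (b(f) = -21 + 3*((f + (7 + f/4))*(f - 3)) = -21 + 3*((7 + 5*f/4)*(-3 + f)) = -21 + 3*((-3 + f)*(7 + 5*f/4)) = -21 + 3*(-3 + f)*(7 + 5*f/4))
c(X, U) = -3 + X/U
T(j) = 14
P(m) = -8 + m
c(19, 80) - P(T(b(3))) = (-3 + 19/80) - (-8 + 14) = (-3 + 19*(1/80)) - 1*6 = (-3 + 19/80) - 6 = -221/80 - 6 = -701/80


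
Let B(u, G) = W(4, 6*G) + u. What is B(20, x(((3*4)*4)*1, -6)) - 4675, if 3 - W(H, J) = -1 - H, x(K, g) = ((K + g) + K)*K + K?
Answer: -4647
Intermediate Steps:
x(K, g) = K + K*(g + 2*K) (x(K, g) = (g + 2*K)*K + K = K*(g + 2*K) + K = K + K*(g + 2*K))
W(H, J) = 4 + H (W(H, J) = 3 - (-1 - H) = 3 + (1 + H) = 4 + H)
B(u, G) = 8 + u (B(u, G) = (4 + 4) + u = 8 + u)
B(20, x(((3*4)*4)*1, -6)) - 4675 = (8 + 20) - 4675 = 28 - 4675 = -4647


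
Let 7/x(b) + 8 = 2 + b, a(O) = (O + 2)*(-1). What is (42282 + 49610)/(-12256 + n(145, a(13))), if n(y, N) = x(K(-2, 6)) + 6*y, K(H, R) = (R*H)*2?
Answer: -2756760/341587 ≈ -8.0704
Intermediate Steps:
a(O) = -2 - O (a(O) = (2 + O)*(-1) = -2 - O)
K(H, R) = 2*H*R (K(H, R) = (H*R)*2 = 2*H*R)
x(b) = 7/(-6 + b) (x(b) = 7/(-8 + (2 + b)) = 7/(-6 + b))
n(y, N) = -7/30 + 6*y (n(y, N) = 7/(-6 + 2*(-2)*6) + 6*y = 7/(-6 - 24) + 6*y = 7/(-30) + 6*y = 7*(-1/30) + 6*y = -7/30 + 6*y)
(42282 + 49610)/(-12256 + n(145, a(13))) = (42282 + 49610)/(-12256 + (-7/30 + 6*145)) = 91892/(-12256 + (-7/30 + 870)) = 91892/(-12256 + 26093/30) = 91892/(-341587/30) = 91892*(-30/341587) = -2756760/341587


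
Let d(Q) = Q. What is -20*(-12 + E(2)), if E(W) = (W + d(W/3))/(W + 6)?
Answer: 700/3 ≈ 233.33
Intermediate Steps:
E(W) = 4*W/(3*(6 + W)) (E(W) = (W + W/3)/(W + 6) = (W + W*(1/3))/(6 + W) = (W + W/3)/(6 + W) = (4*W/3)/(6 + W) = 4*W/(3*(6 + W)))
-20*(-12 + E(2)) = -20*(-12 + (4/3)*2/(6 + 2)) = -20*(-12 + (4/3)*2/8) = -20*(-12 + (4/3)*2*(1/8)) = -20*(-12 + 1/3) = -20*(-35/3) = 700/3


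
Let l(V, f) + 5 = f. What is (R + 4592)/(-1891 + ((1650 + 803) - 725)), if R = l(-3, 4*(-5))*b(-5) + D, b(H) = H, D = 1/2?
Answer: -9435/326 ≈ -28.942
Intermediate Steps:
l(V, f) = -5 + f
D = ½ ≈ 0.50000
R = 251/2 (R = (-5 + 4*(-5))*(-5) + ½ = (-5 - 20)*(-5) + ½ = -25*(-5) + ½ = 125 + ½ = 251/2 ≈ 125.50)
(R + 4592)/(-1891 + ((1650 + 803) - 725)) = (251/2 + 4592)/(-1891 + ((1650 + 803) - 725)) = 9435/(2*(-1891 + (2453 - 725))) = 9435/(2*(-1891 + 1728)) = (9435/2)/(-163) = (9435/2)*(-1/163) = -9435/326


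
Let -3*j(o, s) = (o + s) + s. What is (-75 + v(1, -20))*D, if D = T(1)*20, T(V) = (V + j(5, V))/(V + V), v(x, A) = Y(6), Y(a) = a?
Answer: 920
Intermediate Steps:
v(x, A) = 6
j(o, s) = -2*s/3 - o/3 (j(o, s) = -((o + s) + s)/3 = -(o + 2*s)/3 = -2*s/3 - o/3)
T(V) = (-5/3 + V/3)/(2*V) (T(V) = (V + (-2*V/3 - 1/3*5))/(V + V) = (V + (-2*V/3 - 5/3))/((2*V)) = (V + (-5/3 - 2*V/3))*(1/(2*V)) = (-5/3 + V/3)*(1/(2*V)) = (-5/3 + V/3)/(2*V))
D = -40/3 (D = ((1/6)*(-5 + 1)/1)*20 = ((1/6)*1*(-4))*20 = -2/3*20 = -40/3 ≈ -13.333)
(-75 + v(1, -20))*D = (-75 + 6)*(-40/3) = -69*(-40/3) = 920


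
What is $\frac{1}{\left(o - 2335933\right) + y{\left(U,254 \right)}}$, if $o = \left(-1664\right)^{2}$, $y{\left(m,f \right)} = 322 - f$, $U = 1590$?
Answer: $\frac{1}{433031} \approx 2.3093 \cdot 10^{-6}$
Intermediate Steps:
$o = 2768896$
$\frac{1}{\left(o - 2335933\right) + y{\left(U,254 \right)}} = \frac{1}{\left(2768896 - 2335933\right) + \left(322 - 254\right)} = \frac{1}{432963 + \left(322 - 254\right)} = \frac{1}{432963 + 68} = \frac{1}{433031}$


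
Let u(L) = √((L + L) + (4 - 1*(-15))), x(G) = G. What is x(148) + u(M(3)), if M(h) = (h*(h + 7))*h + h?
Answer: 148 + √205 ≈ 162.32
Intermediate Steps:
M(h) = h + h²*(7 + h) (M(h) = (h*(7 + h))*h + h = h²*(7 + h) + h = h + h²*(7 + h))
u(L) = √(19 + 2*L) (u(L) = √(2*L + (4 + 15)) = √(2*L + 19) = √(19 + 2*L))
x(148) + u(M(3)) = 148 + √(19 + 2*(3*(1 + 3² + 7*3))) = 148 + √(19 + 2*(3*(1 + 9 + 21))) = 148 + √(19 + 2*(3*31)) = 148 + √(19 + 2*93) = 148 + √(19 + 186) = 148 + √205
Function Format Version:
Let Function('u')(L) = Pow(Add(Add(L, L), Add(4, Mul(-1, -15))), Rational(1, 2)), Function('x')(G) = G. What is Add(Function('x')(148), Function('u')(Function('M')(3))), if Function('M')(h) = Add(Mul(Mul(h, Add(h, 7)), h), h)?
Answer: Add(148, Pow(205, Rational(1, 2))) ≈ 162.32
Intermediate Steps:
Function('M')(h) = Add(h, Mul(Pow(h, 2), Add(7, h))) (Function('M')(h) = Add(Mul(Mul(h, Add(7, h)), h), h) = Add(Mul(Pow(h, 2), Add(7, h)), h) = Add(h, Mul(Pow(h, 2), Add(7, h))))
Function('u')(L) = Pow(Add(19, Mul(2, L)), Rational(1, 2)) (Function('u')(L) = Pow(Add(Mul(2, L), Add(4, 15)), Rational(1, 2)) = Pow(Add(Mul(2, L), 19), Rational(1, 2)) = Pow(Add(19, Mul(2, L)), Rational(1, 2)))
Add(Function('x')(148), Function('u')(Function('M')(3))) = Add(148, Pow(Add(19, Mul(2, Mul(3, Add(1, Pow(3, 2), Mul(7, 3))))), Rational(1, 2))) = Add(148, Pow(Add(19, Mul(2, Mul(3, Add(1, 9, 21)))), Rational(1, 2))) = Add(148, Pow(Add(19, Mul(2, Mul(3, 31))), Rational(1, 2))) = Add(148, Pow(Add(19, Mul(2, 93)), Rational(1, 2))) = Add(148, Pow(Add(19, 186), Rational(1, 2))) = Add(148, Pow(205, Rational(1, 2)))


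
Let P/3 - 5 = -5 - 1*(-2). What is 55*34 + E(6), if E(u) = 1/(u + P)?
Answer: 22441/12 ≈ 1870.1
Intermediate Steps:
P = 6 (P = 15 + 3*(-5 - 1*(-2)) = 15 + 3*(-5 + 2) = 15 + 3*(-3) = 15 - 9 = 6)
E(u) = 1/(6 + u) (E(u) = 1/(u + 6) = 1/(6 + u))
55*34 + E(6) = 55*34 + 1/(6 + 6) = 1870 + 1/12 = 22441/12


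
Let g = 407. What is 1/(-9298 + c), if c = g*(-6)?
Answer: -1/11740 ≈ -8.5179e-5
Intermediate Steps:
c = -2442 (c = 407*(-6) = -2442)
1/(-9298 + c) = 1/(-9298 - 2442) = 1/(-11740) = -1/11740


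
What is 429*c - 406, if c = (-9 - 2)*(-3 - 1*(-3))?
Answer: -406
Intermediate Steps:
c = 0 (c = -11*(-3 + 3) = -11*0 = 0)
429*c - 406 = 429*0 - 406 = 0 - 406 = -406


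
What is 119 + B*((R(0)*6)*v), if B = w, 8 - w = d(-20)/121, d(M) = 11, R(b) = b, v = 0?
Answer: 119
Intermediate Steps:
w = 87/11 (w = 8 - 11/121 = 8 - 1*1/11 = 8 - 1/11 = 87/11 ≈ 7.9091)
B = 87/11 ≈ 7.9091
119 + B*((R(0)*6)*v) = 119 + 87*((0*6)*0)/11 = 119 + 87*(0*0)/11 = 119 + (87/11)*0 = 119 + 0 = 119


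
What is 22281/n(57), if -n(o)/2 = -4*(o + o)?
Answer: 7427/304 ≈ 24.431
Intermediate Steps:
n(o) = 16*o (n(o) = -(-8)*(o + o) = -(-8)*2*o = -(-16)*o = 16*o)
22281/n(57) = 22281/((16*57)) = 22281/912 = 22281*(1/912) = 7427/304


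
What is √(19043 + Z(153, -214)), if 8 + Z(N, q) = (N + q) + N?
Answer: √19127 ≈ 138.30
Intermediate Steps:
Z(N, q) = -8 + q + 2*N (Z(N, q) = -8 + ((N + q) + N) = -8 + (q + 2*N) = -8 + q + 2*N)
√(19043 + Z(153, -214)) = √(19043 + (-8 - 214 + 2*153)) = √(19043 + (-8 - 214 + 306)) = √(19043 + 84) = √19127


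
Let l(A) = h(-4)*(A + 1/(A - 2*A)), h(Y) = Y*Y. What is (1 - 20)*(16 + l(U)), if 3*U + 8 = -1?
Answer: 1520/3 ≈ 506.67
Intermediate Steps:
U = -3 (U = -8/3 + (⅓)*(-1) = -8/3 - ⅓ = -3)
h(Y) = Y²
l(A) = -16/A + 16*A (l(A) = (-4)²*(A + 1/(A - 2*A)) = 16*(A + 1/(-A)) = 16*(A - 1/A) = -16/A + 16*A)
(1 - 20)*(16 + l(U)) = (1 - 20)*(16 + (-16/(-3) + 16*(-3))) = -19*(16 + (-16*(-⅓) - 48)) = -19*(16 + (16/3 - 48)) = -19*(16 - 128/3) = -19*(-80/3) = 1520/3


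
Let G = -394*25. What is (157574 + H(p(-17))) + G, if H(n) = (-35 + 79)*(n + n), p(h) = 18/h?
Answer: 2509724/17 ≈ 1.4763e+5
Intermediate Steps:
G = -9850
H(n) = 88*n (H(n) = 44*(2*n) = 88*n)
(157574 + H(p(-17))) + G = (157574 + 88*(18/(-17))) - 9850 = (157574 + 88*(18*(-1/17))) - 9850 = (157574 + 88*(-18/17)) - 9850 = (157574 - 1584/17) - 9850 = 2677174/17 - 9850 = 2509724/17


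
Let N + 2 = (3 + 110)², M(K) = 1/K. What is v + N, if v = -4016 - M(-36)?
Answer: 315037/36 ≈ 8751.0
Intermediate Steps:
N = 12767 (N = -2 + (3 + 110)² = -2 + 113² = -2 + 12769 = 12767)
v = -144575/36 (v = -4016 - 1/(-36) = -4016 - 1*(-1/36) = -4016 + 1/36 = -144575/36 ≈ -4016.0)
v + N = -144575/36 + 12767 = 315037/36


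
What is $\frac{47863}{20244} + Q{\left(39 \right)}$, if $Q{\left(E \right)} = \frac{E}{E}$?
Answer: $\frac{68107}{20244} \approx 3.3643$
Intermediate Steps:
$Q{\left(E \right)} = 1$
$\frac{47863}{20244} + Q{\left(39 \right)} = \frac{47863}{20244} + 1 = \frac{68107}{20244}$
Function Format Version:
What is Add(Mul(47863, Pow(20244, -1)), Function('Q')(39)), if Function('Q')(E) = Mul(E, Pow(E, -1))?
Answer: Rational(68107, 20244) ≈ 3.3643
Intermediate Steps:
Function('Q')(E) = 1
Add(Mul(47863, Pow(20244, -1)), Function('Q')(39)) = Add(Mul(47863, Pow(20244, -1)), 1) = Add(Mul(47863, Rational(1, 20244)), 1) = Add(Rational(47863, 20244), 1) = Rational(68107, 20244)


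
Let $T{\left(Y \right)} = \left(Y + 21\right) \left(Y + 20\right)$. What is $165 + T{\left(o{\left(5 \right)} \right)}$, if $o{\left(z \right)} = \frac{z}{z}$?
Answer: $627$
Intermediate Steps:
$o{\left(z \right)} = 1$
$T{\left(Y \right)} = \left(20 + Y\right) \left(21 + Y\right)$ ($T{\left(Y \right)} = \left(21 + Y\right) \left(20 + Y\right) = \left(20 + Y\right) \left(21 + Y\right)$)
$165 + T{\left(o{\left(5 \right)} \right)} = 165 + \left(420 + 1^{2} + 41 \cdot 1\right) = 165 + \left(420 + 1 + 41\right) = 165 + 462 = 627$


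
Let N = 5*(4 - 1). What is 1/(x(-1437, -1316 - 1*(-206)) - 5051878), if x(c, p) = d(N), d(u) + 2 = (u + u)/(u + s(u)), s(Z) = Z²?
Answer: -8/40415039 ≈ -1.9795e-7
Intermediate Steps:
N = 15 (N = 5*3 = 15)
d(u) = -2 + 2*u/(u + u²) (d(u) = -2 + (u + u)/(u + u²) = -2 + (2*u)/(u + u²) = -2 + 2*u/(u + u²))
x(c, p) = -15/8 (x(c, p) = -2*15/(1 + 15) = -2*15/16 = -2*15*1/16 = -15/8)
1/(x(-1437, -1316 - 1*(-206)) - 5051878) = 1/(-15/8 - 5051878) = 1/(-40415039/8) = -8/40415039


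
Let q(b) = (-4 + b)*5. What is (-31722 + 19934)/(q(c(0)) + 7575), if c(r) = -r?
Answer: -11788/7555 ≈ -1.5603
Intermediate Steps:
q(b) = -20 + 5*b
(-31722 + 19934)/(q(c(0)) + 7575) = (-31722 + 19934)/((-20 + 5*(-1*0)) + 7575) = -11788/((-20 + 5*0) + 7575) = -11788/((-20 + 0) + 7575) = -11788/(-20 + 7575) = -11788/7555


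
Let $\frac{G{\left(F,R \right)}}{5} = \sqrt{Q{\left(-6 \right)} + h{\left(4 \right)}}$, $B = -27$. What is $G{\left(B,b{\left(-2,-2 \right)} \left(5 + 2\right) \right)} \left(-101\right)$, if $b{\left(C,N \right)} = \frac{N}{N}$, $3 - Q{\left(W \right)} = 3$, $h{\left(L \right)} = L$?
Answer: $-1010$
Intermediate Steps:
$Q{\left(W \right)} = 0$ ($Q{\left(W \right)} = 3 - 3 = 0$)
$b{\left(C,N \right)} = 1$
$G{\left(F,R \right)} = 10$ ($G{\left(F,R \right)} = 5 \sqrt{0 + 4} = 5 \sqrt{4} = 5 \cdot 2 = 10$)
$G{\left(B,b{\left(-2,-2 \right)} \left(5 + 2\right) \right)} \left(-101\right) = 10 \left(-101\right) = -1010$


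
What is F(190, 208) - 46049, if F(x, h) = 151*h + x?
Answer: -14451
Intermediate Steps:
F(x, h) = x + 151*h
F(190, 208) - 46049 = (190 + 151*208) - 46049 = (190 + 31408) - 46049 = 31598 - 46049 = -14451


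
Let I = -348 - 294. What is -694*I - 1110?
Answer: 444438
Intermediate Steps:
I = -642
-694*I - 1110 = -694*(-642) - 1110 = 445548 - 1110 = 444438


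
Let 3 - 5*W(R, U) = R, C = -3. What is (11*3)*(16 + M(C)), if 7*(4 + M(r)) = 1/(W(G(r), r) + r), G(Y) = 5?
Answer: 46959/119 ≈ 394.61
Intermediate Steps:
W(R, U) = ⅗ - R/5
M(r) = -4 + 1/(7*(-⅖ + r)) (M(r) = -4 + 1/(7*((⅗ - ⅕*5) + r)) = -4 + 1/(7*((⅗ - 1) + r)) = -4 + 1/(7*(-⅖ + r)))
(11*3)*(16 + M(C)) = (11*3)*(16 + (61 - 140*(-3))/(7*(-2 + 5*(-3)))) = 33*(16 + (61 + 420)/(7*(-2 - 15))) = 33*(16 + (⅐)*481/(-17)) = 33*(16 + (⅐)*(-1/17)*481) = 33*(16 - 481/119) = 33*(1423/119) = 46959/119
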